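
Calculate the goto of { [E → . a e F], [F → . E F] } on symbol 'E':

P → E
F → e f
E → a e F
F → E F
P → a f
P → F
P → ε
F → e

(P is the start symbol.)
GOTO(I, 'E') = CLOSURE({ [A → αX.β] : [A → α.Xβ] ∈ I, X = 'E' })

Items with dot before 'E', with the dot advanced:
  [F → . E F] → [F → E . F]
Closure of the advanced items:
  [F → E . F] has the dot before F: add [F → . e f], [F → . E F], [F → . e]
  [F → . E F] has the dot before E: add [E → . a e F]

GOTO = { [E → . a e F], [F → . E F], [F → . e f], [F → . e], [F → E . F] }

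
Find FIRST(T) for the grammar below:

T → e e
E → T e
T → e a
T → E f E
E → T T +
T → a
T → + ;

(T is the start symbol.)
{ '+', 'a', 'e' }

FIRST sets of the other non-terminals involved (by the same procedure, iterated to a fixed point):
  FIRST(E) = { '+', 'a', 'e' }

From T → e e:
  - e is a terminal: add 'e' and stop
From T → e a:
  - e is a terminal: add 'e' and stop
From T → E f E:
  - E is a non-terminal: add FIRST(E) \ {ε} = { '+', 'a', 'e' }
    E is not nullable, so stop
From T → a:
  - a is a terminal: add 'a' and stop
From T → + ;:
  - '+' is a terminal: add '+' and stop

Collecting: FIRST(T) = { '+', 'a', 'e' }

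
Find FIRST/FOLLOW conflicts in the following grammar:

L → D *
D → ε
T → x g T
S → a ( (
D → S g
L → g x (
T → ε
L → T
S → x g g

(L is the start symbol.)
A FIRST/FOLLOW conflict occurs when a non-terminal N has a nullable alternative N → β (β ⇒* ε) and another alternative N → α with FIRST(α) ∩ FOLLOW(N) ≠ ∅: on such a lookahead the parser cannot decide between expanding α and letting N vanish via β.

Nullable non-terminals: D, L, T.
FIRST sets used below: FIRST(S) = { 'a', 'x' }, FIRST(D) = { 'a', 'x', ε }, FIRST(T) = { 'x', ε }

D: nullable alternative(s) D → ε; FOLLOW(D) = { '*' }
  D → ε: FIRST \ {ε} = { } — this is the only nullable alternative, skip
  D → S g: FIRST \ {ε} = { 'a', 'x' } — disjoint from FOLLOW(D)

L: nullable alternative(s) L → T; FOLLOW(L) = { $ }
  L → D *: FIRST \ {ε} = { '*', 'a', 'x' } — disjoint from FOLLOW(L)
  L → g x (: FIRST \ {ε} = { 'g' } — disjoint from FOLLOW(L)
  L → T: FIRST \ {ε} = { 'x' } — this is the only nullable alternative, skip

T: nullable alternative(s) T → ε; FOLLOW(T) = { $ }
  T → x g T: FIRST \ {ε} = { 'x' } — disjoint from FOLLOW(T)
  T → ε: FIRST \ {ε} = { } — this is the only nullable alternative, skip

S has no nullable alternative, so no FIRST/FOLLOW check is needed there.

No FIRST/FOLLOW conflicts found.

Answer: No FIRST/FOLLOW conflicts.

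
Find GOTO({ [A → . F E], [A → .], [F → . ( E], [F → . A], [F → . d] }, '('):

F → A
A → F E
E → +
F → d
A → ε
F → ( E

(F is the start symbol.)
GOTO(I, '(') = CLOSURE({ [A → αX.β] : [A → α.Xβ] ∈ I, X = '(' })

Items with dot before '(', with the dot advanced:
  [F → . ( E] → [F → ( . E]
Closure of the advanced items:
  [F → ( . E] has the dot before E: add [E → . +]

GOTO = { [E → . +], [F → ( . E] }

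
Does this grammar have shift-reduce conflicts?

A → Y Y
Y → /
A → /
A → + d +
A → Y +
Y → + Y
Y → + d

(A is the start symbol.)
A shift-reduce conflict occurs when an LR(0) state has both:
  - a complete (reduce) item [A → α .] (dot at the end), and
  - a shift item [B → β . c γ] (dot before a terminal).

Augment with A' → A and build the canonical LR(0) collection (I0 = CLOSURE({[A' → . A]}), then GOTO on every symbol after a dot until no new states appear). It has 13 states:
  I0: { [A → . + d +], [A → . /], [A → . Y +], [A → . Y Y], [A' → . A], [Y → . + Y], [Y → . + d], [Y → . /] }  — shift
  I1: { [A → + . d +], [Y → + . Y], [Y → + . d], [Y → . + Y], [Y → . + d], [Y → . /] }  — shift
  I2: { [A → / .], [Y → / .] }  — 2 reduces
  I3: { [A' → A .] }  — accept
  I4: { [A → Y . +], [A → Y . Y], [Y → . + Y], [Y → . + d], [Y → . /] }  — shift
  I5: { [A → Y + .], [Y → + . Y], [Y → + . d], [Y → . + Y], [Y → . + d], [Y → . /] }  — shift, reduce
  I6: { [Y → / .] }  — reduce
  I7: { [A → Y Y .] }  — reduce
  I8: { [Y → + . Y], [Y → + . d], [Y → . + Y], [Y → . + d], [Y → . /] }  — shift
  I9: { [Y → + Y .] }  — reduce
  I10: { [Y → + d .] }  — reduce
  I11: { [A → + d . +], [Y → + d .] }  — shift, reduce
  I12: { [A → + d + .] }  — reduce

I5 contains reduce item [A → Y + .] and shift items [Y → . + Y], [Y → . + d], [Y → + . d], [Y → . /] — shift-reduce conflict.
I11 contains reduce item [Y → + d .] and shift item [A → + d . +] — shift-reduce conflict.

Answer: Yes — I5: [A → Y + .] vs [Y → . + Y]; I11: [Y → + d .] vs [A → + d . +]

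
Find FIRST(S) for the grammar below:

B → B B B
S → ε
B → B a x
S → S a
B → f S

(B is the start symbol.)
To compute FIRST(S), examine every production with S on the left-hand side, reading each right-hand side left to right until a non-nullable symbol is reached.

From S → ε:
  - ε-production, so ε ∈ FIRST(S)
From S → S a:
  - S is the symbol being defined: contributes nothing new
    S is nullable, so continue to the next symbol
  - a is a terminal: add 'a' and stop

Collecting: FIRST(S) = { 'a', ε }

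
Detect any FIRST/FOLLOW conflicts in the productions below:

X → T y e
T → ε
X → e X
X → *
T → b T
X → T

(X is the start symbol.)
No FIRST/FOLLOW conflicts.

A FIRST/FOLLOW conflict occurs when a non-terminal N has a nullable alternative N → β (β ⇒* ε) and another alternative N → α with FIRST(α) ∩ FOLLOW(N) ≠ ∅: on such a lookahead the parser cannot decide between expanding α and letting N vanish via β.

Nullable non-terminals: T, X.
FIRST sets used below: FIRST(T) = { 'b', ε }

T: nullable alternative(s) T → ε; FOLLOW(T) = { $, 'y' }
  T → ε: FIRST \ {ε} = { } — this is the only nullable alternative, skip
  T → b T: FIRST \ {ε} = { 'b' } — disjoint from FOLLOW(T)

X: nullable alternative(s) X → T; FOLLOW(X) = { $ }
  X → T y e: FIRST \ {ε} = { 'b', 'y' } — disjoint from FOLLOW(X)
  X → e X: FIRST \ {ε} = { 'e' } — disjoint from FOLLOW(X)
  X → *: FIRST \ {ε} = { '*' } — disjoint from FOLLOW(X)
  X → T: FIRST \ {ε} = { 'b' } — this is the only nullable alternative, skip

No FIRST/FOLLOW conflicts found.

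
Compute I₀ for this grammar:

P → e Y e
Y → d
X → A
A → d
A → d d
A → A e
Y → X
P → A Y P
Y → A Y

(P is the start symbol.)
First, augment the grammar with P' → P
I₀ = CLOSURE({ [P' → . P] }):
  [P' → . P] has the dot before P: add [P → . e Y e], [P → . A Y P]
  [P → . A Y P] has the dot before A: add [A → . d], [A → . d d], [A → . A e]
No further items can be added.

I₀ = { [A → . A e], [A → . d d], [A → . d], [P → . A Y P], [P → . e Y e], [P' → . P] }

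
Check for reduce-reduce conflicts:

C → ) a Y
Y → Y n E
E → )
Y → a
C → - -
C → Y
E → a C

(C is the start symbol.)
No reduce-reduce conflicts

A reduce-reduce conflict occurs when an LR(0) state has two complete items [A → α .] and [B → β .] — both call for a reduction, and with no lookahead the parser cannot choose between them.

Augment with C' → C and build the canonical LR(0) collection (I0 = CLOSURE({[C' → . C]}), then GOTO on every symbol after a dot until no new states appear). It has 14 states:
  I0: { [C → . ) a Y], [C → . - -], [C → . Y], [C' → . C], [Y → . Y n E], [Y → . a] }  — shift
  I1: { [C → ) . a Y] }  — shift
  I2: { [C → - . -] }  — shift
  I3: { [C' → C .] }  — accept
  I4: { [C → Y .], [Y → Y . n E] }  — shift, reduce
  I5: { [Y → a .] }  — reduce
  I6: { [E → . )], [E → . a C], [Y → Y n . E] }  — shift
  I7: { [E → ) .] }  — reduce
  I8: { [Y → Y n E .] }  — reduce
  I9: { [C → . ) a Y], [C → . - -], [C → . Y], [E → a . C], [Y → . Y n E], [Y → . a] }  — shift
  I10: { [E → a C .] }  — reduce
  I11: { [C → - - .] }  — reduce
  I12: { [C → ) a . Y], [Y → . Y n E], [Y → . a] }  — shift
  I13: { [C → ) a Y .], [Y → Y . n E] }  — shift, reduce

No state contains more than one complete item.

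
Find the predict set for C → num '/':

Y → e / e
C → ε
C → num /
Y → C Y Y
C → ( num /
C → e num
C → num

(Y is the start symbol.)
{ 'num' }

PREDICT(C → num '/') = (FIRST(RHS) \ {ε}) ∪ (FOLLOW(C) if ε ∈ FIRST(RHS), i.e. RHS ⇒* ε)
FIRST(num '/') = { 'num' }
ε ∉ FIRST(num '/'), so FOLLOW(C) is not added.
PREDICT(C → num '/') = { 'num' }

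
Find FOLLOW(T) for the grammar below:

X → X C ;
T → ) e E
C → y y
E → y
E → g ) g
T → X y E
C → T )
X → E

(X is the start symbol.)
{ ')' }

In C → T ): T is followed by ')', add FIRST(')') \ {ε} = { ')' }

Taking the union: FOLLOW(T) = { ')' }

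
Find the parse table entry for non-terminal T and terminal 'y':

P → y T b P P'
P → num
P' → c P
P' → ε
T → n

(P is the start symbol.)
To find M[T, 'y'], we find productions for T where 'y' is in the predict set (PREDICT(N → α) = (FIRST(α) \ {ε}) ∪ (FOLLOW(N) if α ⇒* ε)).

T → n: PREDICT = { 'n' }

M[T, 'y'] is empty (no production applies)

Answer: Empty (error entry)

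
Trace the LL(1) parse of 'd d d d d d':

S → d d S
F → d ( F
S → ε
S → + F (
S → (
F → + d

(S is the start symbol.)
LL(1) parsing maintains a stack (initially the start symbol over $) and the input. At each step: if the stack top is a terminal, match it against the current input token; if it is a non-terminal N, replace it with the RHS of M[N, lookahead] (the unique production whose predict set contains the lookahead).

Stack is shown with the top on the left.

Stack    Input          Action
------------------------------
S $      d d d d d d $  output S → d d S
d d S $  d d d d d d $  match 'd'
d S $    d d d d d $    match 'd'
S $      d d d d $      output S → d d S
d d S $  d d d d $      match 'd'
d S $    d d d $        match 'd'
S $      d d $          output S → d d S
d d S $  d d $          match 'd'
d S $    d $            match 'd'
S $      $              output S → ε
$        $              accept

The string is accepted.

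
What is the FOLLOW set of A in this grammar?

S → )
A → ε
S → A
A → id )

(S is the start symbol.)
{ $ }

In S → A: A is at the end, add FOLLOW(S)

The FOLLOW sets referred to above (computed the same way, to a fixed point):
  FOLLOW(S) = { $ }

Taking the union: FOLLOW(A) = { $ }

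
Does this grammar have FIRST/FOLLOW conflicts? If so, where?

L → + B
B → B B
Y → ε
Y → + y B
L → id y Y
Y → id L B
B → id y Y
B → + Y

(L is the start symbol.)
Nullable non-terminals: Y.

Y: nullable alternative(s) Y → ε; FOLLOW(Y) = { $, '+', 'id' }
  Y → ε: FIRST \ {ε} = { } — this is the only nullable alternative, skip
  Y → + y B: FIRST \ {ε} = { '+' } — overlaps FOLLOW(Y) on { '+' }: CONFLICT
  Y → id L B: FIRST \ {ε} = { 'id' } — overlaps FOLLOW(Y) on { 'id' }: CONFLICT

B, L have no nullable alternative, so no FIRST/FOLLOW check is needed there.

So the grammar has 2 FIRST/FOLLOW conflicts (marked CONFLICT above).

Answer: Yes. Y → '+' y B with FOLLOW(Y) on { '+' }; Y → id L B with FOLLOW(Y) on { 'id' }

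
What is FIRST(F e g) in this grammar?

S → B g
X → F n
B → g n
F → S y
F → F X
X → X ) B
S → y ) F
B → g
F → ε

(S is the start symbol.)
FIRST sets of the non-terminals involved (from the grammar, by fixed-point iteration):
  FIRST(F) = { 'g', 'n', 'y', ε }

To compute FIRST(F e g), process the symbols left to right:
Symbol F is a non-terminal. Add FIRST(F) \ {ε} = { 'g', 'n', 'y' }
F is nullable (ε ∈ FIRST(F)), continue to the next symbol.
Symbol e is a terminal. Add 'e' and stop.
FIRST(F e g) = { 'e', 'g', 'n', 'y' }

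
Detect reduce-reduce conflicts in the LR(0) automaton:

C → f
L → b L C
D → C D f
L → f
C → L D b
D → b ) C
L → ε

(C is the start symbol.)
Yes — I4: [C → f .] vs [L → f .]

Augment with C' → C and build the canonical LR(0) collection (I0 = CLOSURE({[C' → . C]}), then GOTO on every symbol after a dot until no new states appear). It has 16 states:
  I0: { [C → . L D b], [C → . f], [C' → . C], [L → . b L C], [L → . f], [L → .] }  — shift, reduce
  I1: { [C' → C .] }  — accept
  I2: { [C → . L D b], [C → . f], [C → L . D b], [D → . C D f], [D → . b ) C], [L → . b L C], [L → . f], [L → .] }  — shift, reduce
  I3: { [L → . b L C], [L → . f], [L → .], [L → b . L C] }  — shift, reduce
  I4: { [C → f .], [L → f .] }  — 2 reduces
  I5: { [C → . L D b], [C → . f], [L → . b L C], [L → . f], [L → .], [L → b L . C] }  — shift, reduce
  I6: { [L → f .] }  — reduce
  I7: { [L → b L C .] }  — reduce
  I8: { [C → . L D b], [C → . f], [D → . C D f], [D → . b ) C], [D → C . D f], [L → . b L C], [L → . f], [L → .] }  — shift, reduce
  I9: { [C → L D . b] }  — shift
  I10: { [D → b . ) C], [L → . b L C], [L → . f], [L → .], [L → b . L C] }  — shift, reduce
  I11: { [C → . L D b], [C → . f], [D → b ) . C], [L → . b L C], [L → . f], [L → .] }  — shift, reduce
  I12: { [D → b ) C .] }  — reduce
  I13: { [C → L D b .] }  — reduce
  I14: { [D → C D . f] }  — shift
  I15: { [D → C D f .] }  — reduce

I4 contains complete items [C → f .], [L → f .] — reduce-reduce conflict.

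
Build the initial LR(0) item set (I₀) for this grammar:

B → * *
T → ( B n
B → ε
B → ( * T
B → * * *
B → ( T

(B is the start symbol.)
{ [B → . ( * T], [B → . ( T], [B → . * * *], [B → . * *], [B → .], [B' → . B] }

First, augment the grammar with B' → B
I₀ = CLOSURE({ [B' → . B] }):
  [B' → . B] has the dot before B: add [B → . * *], [B → .], [B → . ( * T], [B → . * * *], [B → . ( T]
No further items can be added.

I₀ = { [B → . ( * T], [B → . ( T], [B → . * * *], [B → . * *], [B → .], [B' → . B] }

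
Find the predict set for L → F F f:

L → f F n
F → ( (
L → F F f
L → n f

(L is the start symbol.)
PREDICT(L → F F f) = (FIRST(RHS) \ {ε}) ∪ (FOLLOW(L) if ε ∈ FIRST(RHS), i.e. RHS ⇒* ε)
FIRST(F) = { '(' }
FIRST(F F f) = { '(' }
ε ∉ FIRST(F F f), so FOLLOW(L) is not added.
PREDICT(L → F F f) = { '(' }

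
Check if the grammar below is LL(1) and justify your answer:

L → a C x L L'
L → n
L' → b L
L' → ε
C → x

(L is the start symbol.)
Relevant sets:
  FOLLOW(L') = { $, 'b' }

For L:
  PREDICT(L → a C x L L') = { 'a' }
  PREDICT(L → n) = { 'n' }
For L':
  PREDICT(L' → b L) = { 'b' }
  PREDICT(L' → ε) = { $, 'b' }
C has a single production, so nothing to check there.

Conflict found: Predict set conflict for L': { 'b' }
The grammar is NOT LL(1).

Answer: No. Predict set conflict for L': { 'b' }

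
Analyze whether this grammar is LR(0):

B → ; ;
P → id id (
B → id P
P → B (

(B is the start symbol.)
A grammar is LR(0) if no state in the canonical LR(0) collection has:
  - both a shift item (dot before a terminal) and a complete item (shift-reduce conflict), or
  - two or more complete items (reduce-reduce conflict; the accept item [B' → B .] counts as a complete item here).

Augment with B' → B and build the canonical LR(0) collection (I0 = CLOSURE({[B' → . B]}), then GOTO on every symbol after a dot until no new states appear). It has 11 states:
  I0: { [B → . ; ;], [B → . id P], [B' → . B] }  — shift
  I1: { [B → ; . ;] }  — shift
  I2: { [B' → B .] }  — accept
  I3: { [B → . ; ;], [B → . id P], [B → id . P], [P → . B (], [P → . id id (] }  — shift
  I4: { [P → B . (] }  — shift
  I5: { [B → id P .] }  — reduce
  I6: { [B → . ; ;], [B → . id P], [B → id . P], [P → . B (], [P → . id id (], [P → id . id (] }  — shift
  I7: { [B → . ; ;], [B → . id P], [B → id . P], [P → . B (], [P → . id id (], [P → id . id (], [P → id id . (] }  — shift
  I8: { [P → id id ( .] }  — reduce
  I9: { [P → B ( .] }  — reduce
  I10: { [B → ; ; .] }  — reduce

Every state is either a pure shift/goto state or contains exactly one complete item and nothing to shift — no conflicts. The grammar is LR(0).

Answer: Yes, the grammar is LR(0)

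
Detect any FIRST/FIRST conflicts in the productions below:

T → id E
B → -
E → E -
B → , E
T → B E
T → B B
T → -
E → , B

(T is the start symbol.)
Yes. T → B E / T → B B on { ',', '-' }; T → B E / T → '-' on { '-' }; T → B B / T → '-' on { '-' }; E → E '-' / E → ',' B on { ',' }

A FIRST/FIRST conflict occurs when two productions N → α and N → β for the same non-terminal have FIRST(α) ∩ FIRST(β) ≠ ∅ (with ε ∈ FIRST of a nullable right-hand side, so two nullable alternatives also conflict).

FIRST sets of the non-terminals at (or reachable through a nullable prefix from) the front of some alternative:
  FIRST(B) = { ',', '-' }
  FIRST(E) = { ',' }

Productions for T:
  T → id E: FIRST = { 'id' }
  T → B E: FIRST = { ',', '-' }
  T → B B: FIRST = { ',', '-' }
  T → -: FIRST = { '-' }
Productions for B:
  B → -: FIRST = { '-' }
  B → , E: FIRST = { ',' }
Productions for E:
  E → E -: FIRST = { ',' }
  E → , B: FIRST = { ',' }

Conflict for T: T → B E and T → B B
  Overlap: { ',', '-' }
Conflict for T: T → B E and T → -
  Overlap: { '-' }
Conflict for T: T → B B and T → -
  Overlap: { '-' }
Conflict for E: E → E - and E → , B
  Overlap: { ',' }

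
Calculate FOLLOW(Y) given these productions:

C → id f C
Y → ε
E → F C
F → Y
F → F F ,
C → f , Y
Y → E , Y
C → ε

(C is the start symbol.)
To compute FOLLOW(Y), find every occurrence of Y on a right-hand side N → α Y β: add FIRST(β) \ {ε}, and if β is empty or nullable also add FOLLOW(N). Iterate to a fixed point.

In F → Y: Y is at the end, add FOLLOW(F)
In C → f , Y: Y is at the end, add FOLLOW(C)
In Y → E , Y: Y is at the end; this adds FOLLOW(Y) to itself — nothing new

The FOLLOW sets referred to above (computed the same way, to a fixed point):
  FOLLOW(F) = { ',', 'f', 'id' }
  FOLLOW(C) = { $, ',' }

Taking the union: FOLLOW(Y) = { $, ',', 'f', 'id' }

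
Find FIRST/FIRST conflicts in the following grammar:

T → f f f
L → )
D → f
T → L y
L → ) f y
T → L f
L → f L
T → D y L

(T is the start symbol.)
Yes. T → f f f / T → L y on { 'f' }; T → f f f / T → L f on { 'f' }; T → f f f / T → D y L on { 'f' }; T → L y / T → L f on { ')', 'f' }; T → L y / T → D y L on { 'f' }; T → L f / T → D y L on { 'f' }; L → ')' / L → ')' f y on { ')' }

FIRST sets of the non-terminals at (or reachable through a nullable prefix from) the front of some alternative:
  FIRST(L) = { ')', 'f' }
  FIRST(D) = { 'f' }

Productions for T:
  T → f f f: FIRST = { 'f' }
  T → L y: FIRST = { ')', 'f' }
  T → L f: FIRST = { ')', 'f' }
  T → D y L: FIRST = { 'f' }
Productions for L:
  L → ): FIRST = { ')' }
  L → ) f y: FIRST = { ')' }
  L → f L: FIRST = { 'f' }
D has only one production, so no FIRST/FIRST conflict is possible there.

Conflict for T: T → f f f and T → L y
  Overlap: { 'f' }
Conflict for T: T → f f f and T → L f
  Overlap: { 'f' }
Conflict for T: T → f f f and T → D y L
  Overlap: { 'f' }
Conflict for T: T → L y and T → L f
  Overlap: { ')', 'f' }
Conflict for T: T → L y and T → D y L
  Overlap: { 'f' }
Conflict for T: T → L f and T → D y L
  Overlap: { 'f' }
Conflict for L: L → ) and L → ) f y
  Overlap: { ')' }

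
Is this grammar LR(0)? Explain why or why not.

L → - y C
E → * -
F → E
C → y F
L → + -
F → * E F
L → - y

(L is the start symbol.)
Augment with L' → L and build the canonical LR(0) collection (I0 = CLOSURE({[L' → . L]}), then GOTO on every symbol after a dot until no new states appear). It has 15 states:
  I0: { [L → . + -], [L → . - y C], [L → . - y], [L' → . L] }  — shift
  I1: { [L → + . -] }  — shift
  I2: { [L → - . y C], [L → - . y] }  — shift
  I3: { [L' → L .] }  — accept
  I4: { [C → . y F], [L → - y . C], [L → - y .] }  — shift, reduce
  I5: { [L → - y C .] }  — reduce
  I6: { [C → y . F], [E → . * -], [F → . * E F], [F → . E] }  — shift
  I7: { [E → * . -], [E → . * -], [F → * . E F] }  — shift
  I8: { [F → E .] }  — reduce
  I9: { [C → y F .] }  — reduce
  I10: { [E → * . -] }  — shift
  I11: { [E → * - .] }  — reduce
  I12: { [E → . * -], [F → * E . F], [F → . * E F], [F → . E] }  — shift
  I13: { [F → * E F .] }  — reduce
  I14: { [L → + - .] }  — reduce

Conflict in state I4:
  Shift-reduce conflict between [L → - y .] and [C → . y F]
So the grammar is NOT LR(0).

Answer: No. Shift-reduce conflict between [L → - y .] and [C → . y F]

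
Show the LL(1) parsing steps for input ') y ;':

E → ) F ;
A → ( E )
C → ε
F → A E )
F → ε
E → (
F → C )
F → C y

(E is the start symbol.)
LL(1) parsing maintains a stack (initially the start symbol over $) and the input. At each step: if the stack top is a terminal, match it against the current input token; if it is a non-terminal N, replace it with the RHS of M[N, lookahead] (the unique production whose predict set contains the lookahead).

Stack is shown with the top on the left.

Stack    Input    Action
------------------------
E $      ) y ; $  output E → ) F ;
) F ; $  ) y ; $  match ')'
F ; $    y ; $    output F → C y
C y ; $  y ; $    output C → ε
y ; $    y ; $    match 'y'
; $      ; $      match ';'
$        $        accept

The string is accepted.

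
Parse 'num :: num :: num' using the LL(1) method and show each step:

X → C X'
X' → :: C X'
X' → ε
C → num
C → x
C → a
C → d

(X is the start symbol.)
Stack is shown with the top on the left.

Stack      Input                Action
--------------------------------------
X $        num :: num :: num $  output X → C X'
C X' $     num :: num :: num $  output C → num
num X' $   num :: num :: num $  match 'num'
X' $       :: num :: num $      output X' → :: C X'
:: C X' $  :: num :: num $      match '::'
C X' $     num :: num $         output C → num
num X' $   num :: num $         match 'num'
X' $       :: num $             output X' → :: C X'
:: C X' $  :: num $             match '::'
C X' $     num $                output C → num
num X' $   num $                match 'num'
X' $       $                    output X' → ε
$          $                    accept

The string is accepted.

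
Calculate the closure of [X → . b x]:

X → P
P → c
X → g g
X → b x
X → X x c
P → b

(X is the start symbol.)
{ [X → . b x] }

To compute CLOSURE, for each item [A → α.Bβ] where B is a non-terminal, add [B → .γ] for all productions B → γ; repeat for the newly added items until nothing changes.

Start with: [X → . b x]
The dot precedes the terminal b, so nothing is added.

CLOSURE = { [X → . b x] }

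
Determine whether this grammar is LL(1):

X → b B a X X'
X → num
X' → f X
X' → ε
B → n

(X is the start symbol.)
No. Predict set conflict for X': { 'f' }

A grammar is LL(1) if for each non-terminal N with multiple productions, the predict sets of those productions are pairwise disjoint, where PREDICT(N → α) = (FIRST(α) \ {ε}) ∪ (FOLLOW(N) if α ⇒* ε).

Relevant sets:
  FOLLOW(X') = { $, 'f' }

For X:
  PREDICT(X → b B a X X') = { 'b' }
  PREDICT(X → num) = { 'num' }
For X':
  PREDICT(X' → f X) = { 'f' }
  PREDICT(X' → ε) = { $, 'f' }
B has a single production, so nothing to check there.

Conflict found: Predict set conflict for X': { 'f' }
The grammar is NOT LL(1).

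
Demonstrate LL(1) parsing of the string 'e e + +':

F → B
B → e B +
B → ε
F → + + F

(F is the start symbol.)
LL(1) parsing maintains a stack (initially the start symbol over $) and the input. At each step: if the stack top is a terminal, match it against the current input token; if it is a non-terminal N, replace it with the RHS of M[N, lookahead] (the unique production whose predict set contains the lookahead).

Stack is shown with the top on the left.

Stack      Input      Action
----------------------------
F $        e e + + $  output F → B
B $        e e + + $  output B → e B +
e B + $    e e + + $  match 'e'
B + $      e + + $    output B → e B +
e B + + $  e + + $    match 'e'
B + + $    + + $      output B → ε
+ + $      + + $      match '+'
+ $        + $        match '+'
$          $          accept

The string is accepted.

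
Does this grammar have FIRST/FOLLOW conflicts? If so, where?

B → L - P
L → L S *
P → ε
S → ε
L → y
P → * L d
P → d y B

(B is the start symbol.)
Nullable non-terminals: P, S.

P: nullable alternative(s) P → ε; FOLLOW(P) = { $ }
  P → ε: FIRST \ {ε} = { } — this is the only nullable alternative, skip
  P → * L d: FIRST \ {ε} = { '*' } — disjoint from FOLLOW(P)
  P → d y B: FIRST \ {ε} = { 'd' } — disjoint from FOLLOW(P)
S has a nullable alternative but only one production, so nothing to check.

B, L have no nullable alternative, so no FIRST/FOLLOW check is needed there.

No FIRST/FOLLOW conflicts found.

Answer: No FIRST/FOLLOW conflicts.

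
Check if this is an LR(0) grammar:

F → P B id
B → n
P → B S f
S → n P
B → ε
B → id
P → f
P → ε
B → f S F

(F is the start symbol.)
No. Shift-reduce conflict between [B → .] and [B → . f S F]

Augment with F' → F and build the canonical LR(0) collection (I0 = CLOSURE({[F' → . F]}), then GOTO on every symbol after a dot until no new states appear). It has 16 states:
  I0: { [B → . f S F], [B → . id], [B → . n], [B → .], [F → . P B id], [F' → . F], [P → . B S f], [P → . f], [P → .] }  — shift, 2 reduces
  I1: { [P → B . S f], [S → . n P] }  — shift
  I2: { [F' → F .] }  — accept
  I3: { [B → . f S F], [B → . id], [B → . n], [B → .], [F → P . B id] }  — shift, reduce
  I4: { [B → f . S F], [P → f .], [S → . n P] }  — shift, reduce
  I5: { [B → id .] }  — reduce
  I6: { [B → n .] }  — reduce
  I7: { [B → . f S F], [B → . id], [B → . n], [B → .], [B → f S . F], [F → . P B id], [P → . B S f], [P → . f], [P → .] }  — shift, 2 reduces
  I8: { [B → . f S F], [B → . id], [B → . n], [B → .], [P → . B S f], [P → . f], [P → .], [S → n . P] }  — shift, 2 reduces
  I9: { [S → n P .] }  — reduce
  I10: { [B → f S F .] }  — reduce
  I11: { [F → P B . id] }  — shift
  I12: { [B → f . S F], [S → . n P] }  — shift
  I13: { [F → P B id .] }  — reduce
  I14: { [P → B S . f] }  — shift
  I15: { [P → B S f .] }  — reduce

Conflict in state I0:
  Shift-reduce conflict between [B → .] and [B → . f S F]
So the grammar is NOT LR(0).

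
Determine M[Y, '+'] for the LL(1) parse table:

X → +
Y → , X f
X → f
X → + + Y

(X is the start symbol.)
Empty (error entry)

To find M[Y, '+'], we find productions for Y where '+' is in the predict set (PREDICT(N → α) = (FIRST(α) \ {ε}) ∪ (FOLLOW(N) if α ⇒* ε)).

Y → , X f: PREDICT = { ',' }

M[Y, '+'] is empty (no production applies)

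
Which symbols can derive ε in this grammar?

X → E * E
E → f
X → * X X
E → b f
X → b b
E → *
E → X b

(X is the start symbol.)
None

A non-terminal is nullable if it can derive ε (the empty string): either it has an ε-production, or it has a production whose right-hand side consists entirely of nullable non-terminals.

There are no ε-productions, so no non-terminal can derive ε.
No non-terminals are nullable.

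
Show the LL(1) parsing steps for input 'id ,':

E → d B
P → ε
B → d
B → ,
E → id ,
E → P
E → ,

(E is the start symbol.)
LL(1) parsing maintains a stack (initially the start symbol over $) and the input. At each step: if the stack top is a terminal, match it against the current input token; if it is a non-terminal N, replace it with the RHS of M[N, lookahead] (the unique production whose predict set contains the lookahead).

Stack is shown with the top on the left.

Stack   Input   Action
----------------------
E $     id , $  output E → id ,
id , $  id , $  match 'id'
, $     , $     match ','
$       $       accept

The string is accepted.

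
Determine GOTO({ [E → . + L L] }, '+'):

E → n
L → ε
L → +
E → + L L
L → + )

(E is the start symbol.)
{ [E → + . L L], [L → . + )], [L → . +], [L → .] }

GOTO(I, '+') = CLOSURE({ [A → αX.β] : [A → α.Xβ] ∈ I, X = '+' })

Items with dot before '+', with the dot advanced:
  [E → . + L L] → [E → + . L L]
Closure of the advanced items:
  [E → + . L L] has the dot before L: add [L → .], [L → . +], [L → . + )]

GOTO = { [E → + . L L], [L → . + )], [L → . +], [L → .] }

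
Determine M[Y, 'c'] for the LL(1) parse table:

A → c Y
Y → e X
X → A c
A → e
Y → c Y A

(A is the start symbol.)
To find M[Y, 'c'], we find productions for Y where 'c' is in the predict set (PREDICT(N → α) = (FIRST(α) \ {ε}) ∪ (FOLLOW(N) if α ⇒* ε)).

Y → e X: PREDICT = { 'e' }
Y → c Y A: PREDICT = { 'c' }
  'c' is in predict set, so this production goes in M[Y, 'c']

M[Y, 'c'] = Y → c Y A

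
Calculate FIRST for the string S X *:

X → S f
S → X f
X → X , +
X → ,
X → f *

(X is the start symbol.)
{ ',', 'f' }

FIRST sets of the non-terminals involved (from the grammar, by fixed-point iteration):
  FIRST(S) = { ',', 'f' }

To compute FIRST(S X *), process the symbols left to right:
Symbol S is a non-terminal. Add FIRST(S) \ {ε} = { ',', 'f' }
S is not nullable (ε ∉ FIRST(S)), so stop here.
FIRST(S X *) = { ',', 'f' }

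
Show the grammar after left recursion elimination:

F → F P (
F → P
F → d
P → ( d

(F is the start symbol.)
F → P F'
F → d F'
F' → P ( F'
F' → ε
P → ( d

F is directly left-recursive. The standard transformation for
  A → A α₁ | ... | A α_m | β₁ | ... | β_n
is
  A  → β₁ A' | ... | β_n A'
  A' → α₁ A' | ... | α_m A' | ε

F → P becomes F → P F'
F → d becomes F → d F'
F → F P ( becomes F' → P ( F'
Add F' → ε

Productions for other non-terminals are unchanged:
  P → ( d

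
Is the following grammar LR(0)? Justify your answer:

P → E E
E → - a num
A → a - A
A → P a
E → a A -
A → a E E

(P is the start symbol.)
Augment with P' → P and build the canonical LR(0) collection (I0 = CLOSURE({[P' → . P]}), then GOTO on every symbol after a dot until no new states appear). It has 18 states:
  I0: { [E → . - a num], [E → . a A -], [P → . E E], [P' → . P] }  — shift
  I1: { [E → - . a num] }  — shift
  I2: { [E → . - a num], [E → . a A -], [P → E . E] }  — shift
  I3: { [P' → P .] }  — accept
  I4: { [A → . P a], [A → . a - A], [A → . a E E], [E → . - a num], [E → . a A -], [E → a . A -], [P → . E E] }  — shift
  I5: { [E → a A . -] }  — shift
  I6: { [A → P . a] }  — shift
  I7: { [A → . P a], [A → . a - A], [A → . a E E], [A → a . - A], [A → a . E E], [E → . - a num], [E → . a A -], [E → a . A -], [P → . E E] }  — shift
  I8: { [A → . P a], [A → . a - A], [A → . a E E], [A → a - . A], [E → - . a num], [E → . - a num], [E → . a A -], [P → . E E] }  — shift
  I9: { [A → a E . E], [E → . - a num], [E → . a A -], [P → E . E] }  — shift
  I10: { [A → a E E .], [P → E E .] }  — 2 reduces
  I11: { [A → a - A .] }  — reduce
  I12: { [A → . P a], [A → . a - A], [A → . a E E], [A → a . - A], [A → a . E E], [E → - a . num], [E → . - a num], [E → . a A -], [E → a . A -], [P → . E E] }  — shift
  I13: { [E → - a num .] }  — reduce
  I14: { [A → P a .] }  — reduce
  I15: { [E → a A - .] }  — reduce
  I16: { [P → E E .] }  — reduce
  I17: { [E → - a . num] }  — shift

Conflict in state I10:
  Reduce-reduce conflict: [A → a E E .] and [P → E E .]
So the grammar is NOT LR(0).

Answer: No. Reduce-reduce conflict: [A → a E E .] and [P → E E .]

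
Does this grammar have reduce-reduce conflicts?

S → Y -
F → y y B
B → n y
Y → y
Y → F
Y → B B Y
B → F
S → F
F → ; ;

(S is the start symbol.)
A reduce-reduce conflict occurs when an LR(0) state has two complete items [A → α .] and [B → β .] — both call for a reduction, and with no lookahead the parser cannot choose between them.

Augment with S' → S and build the canonical LR(0) collection (I0 = CLOSURE({[S' → . S]}), then GOTO on every symbol after a dot until no new states appear). It has 18 states:
  I0: { [B → . F], [B → . n y], [F → . ; ;], [F → . y y B], [S → . F], [S → . Y -], [S' → . S], [Y → . B B Y], [Y → . F], [Y → . y] }  — shift
  I1: { [F → ; . ;] }  — shift
  I2: { [B → . F], [B → . n y], [F → . ; ;], [F → . y y B], [Y → B . B Y] }  — shift
  I3: { [B → F .], [S → F .], [Y → F .] }  — 3 reduces
  I4: { [S' → S .] }  — accept
  I5: { [S → Y . -] }  — shift
  I6: { [B → n . y] }  — shift
  I7: { [F → y . y B], [Y → y .] }  — shift, reduce
  I8: { [B → . F], [B → . n y], [F → . ; ;], [F → . y y B], [F → y y . B] }  — shift
  I9: { [F → y y B .] }  — reduce
  I10: { [B → F .] }  — reduce
  I11: { [F → y . y B] }  — shift
  I12: { [B → n y .] }  — reduce
  I13: { [S → Y - .] }  — reduce
  I14: { [B → . F], [B → . n y], [F → . ; ;], [F → . y y B], [Y → . B B Y], [Y → . F], [Y → . y], [Y → B B . Y] }  — shift
  I15: { [B → F .], [Y → F .] }  — 2 reduces
  I16: { [Y → B B Y .] }  — reduce
  I17: { [F → ; ; .] }  — reduce

I3 contains complete items [B → F .], [S → F .], [Y → F .] — reduce-reduce conflict.
I15 contains complete items [B → F .], [Y → F .] — reduce-reduce conflict.

Answer: Yes — I3: [B → F .] vs [S → F .]; I15: [B → F .] vs [Y → F .]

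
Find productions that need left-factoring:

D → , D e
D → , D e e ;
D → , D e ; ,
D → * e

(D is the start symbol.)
Left-factoring is needed when two productions for the same non-terminal
share a common prefix on the right-hand side.

Productions for D:
  D → , D e
  D → , D e e ;
  D → , D e ; ,
  D → * e

Found common prefix ', D e' in productions for D

Answer: Yes, D has productions with common prefix ', D e'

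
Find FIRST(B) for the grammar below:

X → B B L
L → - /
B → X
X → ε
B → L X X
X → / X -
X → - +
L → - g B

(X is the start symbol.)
To compute FIRST(B), examine every production with B on the left-hand side, reading each right-hand side left to right until a non-nullable symbol is reached.

FIRST sets of the other non-terminals involved (by the same procedure, iterated to a fixed point):
  FIRST(X) = { '-', '/', ε }
  FIRST(L) = { '-' }

From B → X:
  - X is a non-terminal: add FIRST(X) \ {ε} = { '-', '/' }
    X is nullable and nothing follows, so the whole right-hand side can vanish: ε ∈ FIRST(B)
From B → L X X:
  - L is a non-terminal: add FIRST(L) \ {ε} = { '-' }
    L is not nullable, so stop

Collecting: FIRST(B) = { '-', '/', ε }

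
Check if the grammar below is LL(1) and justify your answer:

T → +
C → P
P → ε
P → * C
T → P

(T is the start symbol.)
Yes, the grammar is LL(1).

Relevant sets:
  FIRST(P) = { '*', ε }
  FOLLOW(T) = { $ }
  FOLLOW(P) = { $ }

For T:
  PREDICT(T → '+') = { '+' }
  PREDICT(T → P) = { $, '*' }
For P:
  PREDICT(P → ε) = { $ }
  PREDICT(P → '*' C) = { '*' }
C has a single production, so nothing to check there.

All predict sets are disjoint. The grammar IS LL(1).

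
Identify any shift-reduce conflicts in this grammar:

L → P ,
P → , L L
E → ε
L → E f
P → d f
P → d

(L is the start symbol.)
Yes — I0: [E → .] vs [P → . , L L]; I1: [E → .] vs [P → . , L L]; I5: [P → d .] vs [P → d . f]; I9: [E → .] vs [P → . , L L]

Augment with L' → L and build the canonical LR(0) collection (I0 = CLOSURE({[L' → . L]}), then GOTO on every symbol after a dot until no new states appear). It has 11 states:
  I0: { [E → .], [L → . E f], [L → . P ,], [L' → . L], [P → . , L L], [P → . d f], [P → . d] }  — shift, reduce
  I1: { [E → .], [L → . E f], [L → . P ,], [P → , . L L], [P → . , L L], [P → . d f], [P → . d] }  — shift, reduce
  I2: { [L → E . f] }  — shift
  I3: { [L' → L .] }  — accept
  I4: { [L → P . ,] }  — shift
  I5: { [P → d . f], [P → d .] }  — shift, reduce
  I6: { [P → d f .] }  — reduce
  I7: { [L → P , .] }  — reduce
  I8: { [L → E f .] }  — reduce
  I9: { [E → .], [L → . E f], [L → . P ,], [P → , L . L], [P → . , L L], [P → . d f], [P → . d] }  — shift, reduce
  I10: { [P → , L L .] }  — reduce

I0 contains reduce item [E → .] and shift items [P → . , L L], [P → . d], [P → . d f] — shift-reduce conflict.
I1 contains reduce item [E → .] and shift items [P → . , L L], [P → . d], [P → . d f] — shift-reduce conflict.
I5 contains reduce item [P → d .] and shift item [P → d . f] — shift-reduce conflict.
I9 contains reduce item [E → .] and shift items [P → . , L L], [P → . d], [P → . d f] — shift-reduce conflict.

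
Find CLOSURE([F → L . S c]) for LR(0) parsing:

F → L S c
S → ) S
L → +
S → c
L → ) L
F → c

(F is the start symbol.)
Start with: [F → L . S c]
  [F → L . S c] has the dot before S: add [S → . ) S], [S → . c]
No further items can be added.

CLOSURE = { [F → L . S c], [S → . ) S], [S → . c] }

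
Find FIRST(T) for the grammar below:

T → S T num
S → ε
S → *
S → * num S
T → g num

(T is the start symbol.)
{ '*', 'g' }

To compute FIRST(T), examine every production with T on the left-hand side, reading each right-hand side left to right until a non-nullable symbol is reached.

FIRST sets of the other non-terminals involved (by the same procedure, iterated to a fixed point):
  FIRST(S) = { '*', ε }

From T → S T num:
  - S is a non-terminal: add FIRST(S) \ {ε} = { '*' }
    S is nullable, so continue to the next symbol
  - T is the symbol being defined: contributes nothing new
    T is not nullable, so stop
From T → g num:
  - g is a terminal: add 'g' and stop

Collecting: FIRST(T) = { '*', 'g' }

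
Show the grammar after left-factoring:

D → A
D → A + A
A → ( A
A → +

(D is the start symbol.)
D → A D'
D' → ε
D' → + A
A → ( A
A → +

Left-factoring transforms A → αβ₁ | αβ₂ into A → αA' and A' → β₁ | β₂
(α is the longest common prefix among the alternatives). Repeat until
no nonterminal has two alternatives with a common prefix.

Round 1: D has alternatives sharing prefix 'A'. Introduce D': D → A D'
  Add: D' → ε
  Add: D' → + A

No remaining common prefixes — done.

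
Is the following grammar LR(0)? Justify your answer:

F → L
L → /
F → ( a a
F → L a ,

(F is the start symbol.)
No. Shift-reduce conflict between [F → L .] and [F → L . a ,]

Augment with F' → F and build the canonical LR(0) collection (I0 = CLOSURE({[F' → . F]}), then GOTO on every symbol after a dot until no new states appear). It has 9 states:
  I0: { [F → . ( a a], [F → . L a ,], [F → . L], [F' → . F], [L → . /] }  — shift
  I1: { [F → ( . a a] }  — shift
  I2: { [L → / .] }  — reduce
  I3: { [F' → F .] }  — accept
  I4: { [F → L . a ,], [F → L .] }  — shift, reduce
  I5: { [F → L a . ,] }  — shift
  I6: { [F → L a , .] }  — reduce
  I7: { [F → ( a . a] }  — shift
  I8: { [F → ( a a .] }  — reduce

Conflict in state I4:
  Shift-reduce conflict between [F → L .] and [F → L . a ,]
So the grammar is NOT LR(0).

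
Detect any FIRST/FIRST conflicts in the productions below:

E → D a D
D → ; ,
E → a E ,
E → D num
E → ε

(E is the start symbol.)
Yes. E → D a D / E → D num on { ';' }

FIRST sets of the non-terminals at (or reachable through a nullable prefix from) the front of some alternative:
  FIRST(D) = { ';' }

Productions for E:
  E → D a D: FIRST = { ';' }
  E → a E ,: FIRST = { 'a' }
  E → D num: FIRST = { ';' }
  E → ε: FIRST = { ε }
D has only one production, so no FIRST/FIRST conflict is possible there.

Conflict for E: E → D a D and E → D num
  Overlap: { ';' }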